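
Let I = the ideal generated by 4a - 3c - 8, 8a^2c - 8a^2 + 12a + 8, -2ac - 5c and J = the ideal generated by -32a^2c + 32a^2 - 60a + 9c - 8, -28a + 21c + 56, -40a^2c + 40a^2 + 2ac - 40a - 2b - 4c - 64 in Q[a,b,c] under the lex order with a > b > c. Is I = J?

Equality of ideals is decidable: compute both reduced Gröbner bases (unique for the ordering) and check whether they agree.
Buchberger on the first generating set:
f_1 = 4a - 3c - 8, LT = a.
f_2 = 8a^2c - 8a^2 + 12a + 8, LT = a^2c.
f_3 = -2ac - 5c, LT = ac.

S(f_1,f_2): lcm = a^2c. S = a^2 - 3/4ac^2 - 2ac - 3/2a - 1.
  reduce S modulo (f_1, f_2, f_3):
  remainder -9/16c^3 - 39/16c^2 - 17/8c ≠ 0; add g_4 = -9/16c^3 - 39/16c^2 - 17/8c to the basis.

S(f_1,f_3): lcm = ac. S = -3/4c^2 - 9/2c.
  reduce S modulo (f_1, f_2, f_3, g_4):
  remainder -3/4c^2 - 9/2c ≠ 0; add g_5 = -3/4c^2 - 9/2c to the basis.

S(f_2,f_3): lcm = a^2c. S = -a^2 - 5/2ac + 3/2a + 1.
  reduce S modulo (f_1, f_2, f_3, g_4, g_5):
  remainder 31/4c ≠ 0; add g_6 = 31/4c to the basis.

The other S-polynomials (S(f_1,g_4), S(f_2,g_4), S(f_3,g_4), S(f_1,g_5), S(f_2,g_5), S(f_3,g_5), S(g_4,g_5), S(f_1,g_6), S(f_2,g_6), S(f_3,g_6), S(g_4,g_6), S(g_5,g_6)) all reduce to 0 modulo the current basis, so we have a Gröbner basis.
Inter-reduce: drop elements whose leading term is divisible by another's, tail-reduce, and make monic.
Reduced Gröbner basis: {a - 2, c}.

Buchberger on the second generating set:
h_1 = -32a^2c + 32a^2 - 60a + 9c - 8, LT = a^2c.
h_2 = -28a + 21c + 56, LT = a.
h_3 = -40a^2c + 40a^2 + 2ac - 40a - 2b - 4c - 64, LT = a^2c.

S(h_1,h_2): lcm = a^2c. S = -a^2 + 3/4ac^2 + 2ac + 15/8a - 9/32c + 1/4.
  reduce S modulo (h_1, h_2, h_3):
  remainder 9/16c^3 + 39/16c^2 + 17/8c ≠ 0; add k_4 = 9/16c^3 + 39/16c^2 + 17/8c to the basis.

S(h_1,h_3): lcm = a^2c. S = 1/20ac + 7/8a - 1/20b - 61/160c - 27/20.
  reduce S modulo (h_1, h_2, h_3, k_4):
  remainder -1/20b + 3/80c^2 + 3/8c + 2/5 ≠ 0; add k_5 = -1/20b + 3/80c^2 + 3/8c + 2/5 to the basis.

The other S-polynomials (S(h_2,h_3), S(h_1,k_4), S(h_2,k_4), S(h_3,k_4), S(h_1,k_5), S(h_2,k_5), S(h_3,k_5), S(k_4,k_5)) all reduce to 0 modulo the current basis, so we have a Gröbner basis.
Inter-reduce: drop elements whose leading term is divisible by another's, tail-reduce, and make monic.
Reduced Gröbner basis: {a - 3/4c - 2, b - 3/4c^2 - 15/2c - 8, c^3 + 13/3c^2 + 34/9c}.

The bases are distinct; the ideals are different.

No, the ideals differ.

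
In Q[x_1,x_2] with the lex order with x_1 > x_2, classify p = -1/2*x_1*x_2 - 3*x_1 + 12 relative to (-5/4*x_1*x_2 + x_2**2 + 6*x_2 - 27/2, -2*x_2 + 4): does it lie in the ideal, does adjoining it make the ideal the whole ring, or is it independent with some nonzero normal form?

Adjoining -1/2*x_1*x_2 - 3*x_1 + 12 makes the ideal the whole ring: the system is inconsistent.

First compute the reduced Gröbner basis of I by Buchberger's algorithm.
f_1 = -5/4*x_1*x_2 + x_2**2 + 6*x_2 - 27/2, LT = x_1*x_2.
f_2 = -2*x_2 + 4, LT = x_2.

S(f_1,f_2): lcm = x_1*x_2. S = 2*x_1 - 4/5*x_2**2 - 24/5*x_2 + 54/5.
  leading term x_1: no divisor's leading term divides it; move 2*x_1 to the remainder.
  leading term x_2**2: subtract (2/5*x_2)·f_2 from -4/5*x_2**2 - 24/5*x_2 + 54/5 → -32/5*x_2 + 54/5
  leading term x_2: subtract (16/5)·f_2 from -32/5*x_2 + 54/5 → -2
  leading term 1: no divisor's leading term divides it; move -2 to the remainder.
  remainder 2*x_1 - 2 ≠ 0; add h_3 = 2*x_1 - 2 to the basis.

The other S-polynomials (S(f_1,h_3), S(f_2,h_3)) all reduce to 0 modulo the current basis, so we have a Gröbner basis.
Inter-reduce: drop elements whose leading term is divisible by another's, tail-reduce, and make monic.
Reduced Gröbner basis: {x_1 - 1, x_2 - 2}.
Label its elements g_1 = x_1 - 1, g_2 = x_2 - 2.

Reduce p = -1/2*x_1*x_2 - 3*x_1 + 12 modulo G:
  leading term x_1*x_2: subtract (-1/2*x_2)·g_1 from -1/2*x_1*x_2 - 3*x_1 + 12 → -3*x_1 - 1/2*x_2 + 12
  leading term x_1: subtract (-3)·g_1 from -3*x_1 - 1/2*x_2 + 12 → -1/2*x_2 + 9
  leading term x_2: subtract (-1/2)·g_2 from -1/2*x_2 + 9 → 8
  leading term 1: no divisor's leading term divides it; move 8 to the remainder.
  normal form = 8.
The normal form is nonzero, so p ∉ I. Since p minus its normal form lies in I, I + (p) = I + (r) where r = 8; decide whether this ideal is the whole ring.
Here r = 8 is a nonzero constant, hence a unit: 1 ∈ I + (p), the Gröbner basis of I + (p) is {1}, and the enlarged system has no common solution — adjoining p is inconsistent.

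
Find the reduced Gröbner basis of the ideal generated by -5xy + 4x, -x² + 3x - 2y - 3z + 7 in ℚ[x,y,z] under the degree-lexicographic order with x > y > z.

G = {x² - 3x + 2y + 3z - 7, xy - ⅘x, y² + 3/2yz - 43/10y - 6/5z + 14/5}

Buchberger's algorithm terminates because the ascending chain of leading-term ideals stabilizes.

f_1 = -5xy + 4x, LT = xy.
f_2 = -x² + 3x - 2y - 3z + 7, LT = x².

S(f_1,f_2): lcm = x²y. S = -⅘x² + 3xy - 2y² - 3yz + 7y.
  leading term x²: subtract (⅘)·f_2 from -⅘x² + 3xy - 2y² - 3yz + 7y → 3xy - 2y² - 3yz - 12/5x + 43/5y + 12/5z - 28/5
  leading term xy: subtract (-⅗)·f_1 from 3xy - 2y² - 3yz - 12/5x + 43/5y + 12/5z - 28/5 → -2y² - 3yz + 43/5y + 12/5z - 28/5
  leading term y²: no divisor's leading term divides it; move -2y² to the remainder.
  leading term yz: no divisor's leading term divides it; move -3yz to the remainder.
  leading term y: no divisor's leading term divides it; move 43/5y to the remainder.
  leading term z: no divisor's leading term divides it; move 12/5z to the remainder.
  leading term 1: no divisor's leading term divides it; move -28/5 to the remainder.
  remainder -2y² - 3yz + 43/5y + 12/5z - 28/5 ≠ 0; add g_3 = -2y² - 3yz + 43/5y + 12/5z - 28/5 to the basis.

The other S-polynomials (S(f_1,g_3), S(f_2,g_3)) all reduce to 0 modulo the current basis, so we have a Gröbner basis.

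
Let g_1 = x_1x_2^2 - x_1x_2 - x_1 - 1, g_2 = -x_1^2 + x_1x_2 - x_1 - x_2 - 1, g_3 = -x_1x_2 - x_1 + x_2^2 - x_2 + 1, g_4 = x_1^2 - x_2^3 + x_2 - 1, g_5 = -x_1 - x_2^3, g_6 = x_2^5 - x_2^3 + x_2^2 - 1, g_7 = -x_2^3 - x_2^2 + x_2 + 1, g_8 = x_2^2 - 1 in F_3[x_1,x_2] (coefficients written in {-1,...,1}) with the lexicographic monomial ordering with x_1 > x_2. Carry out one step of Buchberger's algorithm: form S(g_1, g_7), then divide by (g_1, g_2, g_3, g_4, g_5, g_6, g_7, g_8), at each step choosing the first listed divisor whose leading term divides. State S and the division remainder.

S(g_1, g_7) = x_1x_2^2 + x_1 - x_2; remainder on division = 0.

lcm(LM(g_1), LM(g_7)) = x_1x_2^3.
S = (lcm/LT(g_1))·g_1 − (lcm/LT(g_7))·g_7 = x_1x_2^2 + x_1 - x_2.
Reduce S modulo (g_1, g_2, g_3, g_4, g_5, g_6, g_7, g_8) in that order:
  leading term x_1x_2^2: subtract (1)·g_1 from x_1x_2^2 + x_1 - x_2 → x_1x_2 - x_1 - x_2 + 1
  leading term x_1x_2: subtract (-1)·g_3 from x_1x_2 - x_1 - x_2 + 1 → x_1 + x_2^2 + x_2 - 1
  leading term x_1: subtract (-1)·g_5 from x_1 + x_2^2 + x_2 - 1 → -x_2^3 + x_2^2 + x_2 - 1
  leading term x_2^3: subtract (1)·g_7 from -x_2^3 + x_2^2 + x_2 - 1 → -x_2^2 + 1
  leading term x_2^2: subtract (-1)·g_8 from -x_2^2 + 1 → 0
The remainder is 0, so this S-polynomial contributes no new basis element.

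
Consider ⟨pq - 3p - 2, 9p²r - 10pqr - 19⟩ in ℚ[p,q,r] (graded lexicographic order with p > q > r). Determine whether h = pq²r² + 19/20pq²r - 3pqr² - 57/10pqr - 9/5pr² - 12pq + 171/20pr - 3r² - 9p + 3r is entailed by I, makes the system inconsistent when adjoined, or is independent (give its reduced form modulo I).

First compute the reduced Gröbner basis of I by Buchberger's algorithm.
f_1 = pq - 3p - 2, LT = pq.
f_2 = 9p²r - 10pqr - 19, LT = p²r.

S(f_1,f_2): lcm = p²qr. S = 10/9pq²r - 3p²r - 2pr + 19/9q.
  reduce S modulo (f_1, f_2):
  remainder -2pr + 20/9qr + 19/9q - 19/3 ≠ 0; add k_3 = -2pr + 20/9qr + 19/9q - 19/3 to the basis.

S(f_1,k_3): lcm = pqr. S = 10/9q²r - 3pr + 19/18q² - 19/6q - 2r.
  reduce S modulo (f_1, f_2, k_3):
  remainder 10/9q²r + 19/18q² - 10/3qr - 19/3q - 2r + 19/2 ≠ 0; add k_4 = 10/9q²r + 19/18q² - 10/3qr - 19/3q - 2r + 19/2 to the basis.

The other S-polynomials (S(f_2,k_3), S(f_1,k_4), S(f_2,k_4), S(k_3,k_4)) all reduce to 0 modulo the current basis, so we have a Gröbner basis.
Inter-reduce: drop elements whose leading term is divisible by another's, tail-reduce, and make monic.
Reduced Gröbner basis: {q²r + 19/20q² - 3qr - 57/10q - 9/5r + 171/20, pq - 3p - 2, pr - 10/9qr - 19/18q + 19/6}.
Label its elements g_1 = q²r + 19/20q² - 3qr - 57/10q - 9/5r + 171/20, g_2 = pq - 3p - 2, g_3 = pr - 10/9qr - 19/18q + 19/6.

Reduce h = pq²r² + 19/20pq²r - 3pqr² - 57/10pqr - 9/5pr² - 12pq + 171/20pr - 3r² - 9p + 3r modulo G:
  leading term pq²r²: subtract (pr)·g_1 from pq²r² + 19/20pq²r - 3pqr² - 57/10pqr - 9/5pr² - 12pq + 171/20pr - 3r² - 9p + 3r → -12pq - 3r² - 9p + 3r
  leading term pq: subtract (-12)·g_2 from -12pq - 3r² - 9p + 3r → -3r² - 45p + 3r - 24
  leading term r²: no divisor's leading term divides it; move -3r² to the remainder.
  leading term p: no divisor's leading term divides it; move -45p to the remainder.
  leading term r: no divisor's leading term divides it; move 3r to the remainder.
  leading term 1: no divisor's leading term divides it; move -24 to the remainder.
  normal form = -3r² - 45p + 3r - 24.
The normal form is nonzero, so h ∉ I. Since h minus its normal form lies in I, I + (h) = I + (n) where n = -3r² - 45p + 3r - 24; decide whether this ideal is the whole ring.
Run Buchberger on G together with n (pairs among the g_i already reduce to 0 since G is a Gröbner basis):
g_1 = q²r + 19/20q² - 3qr - 57/10q - 9/5r + 171/20, LT = q²r.
g_2 = pq - 3p - 2, LT = pq.
g_3 = pr - 10/9qr - 19/18q + 19/6, LT = pr.
n = -3r² - 45p + 3r - 24, LT = r².

S(g_1,n): lcm = q²r². S = -15pq² + 39/20q²r - 3qr² - 8q² - 57/10qr - 9/5r² + 171/20r.
  reduce S modulo (g_1, g_2, g_3, n):
  remainder -3941/400q² - 57/20qr + 27p + 1023/200q + 513/50r - 909/400 ≠ 0; add m_5 = -3941/400q² - 57/20qr + 27p + 1023/200q + 513/50r - 909/400 to the basis.

S(g_3,n): lcm = pr². S = -10/9qr² - 15p² + pr - 19/18qr - 8p + 19/6r.
  reduce S modulo (g_1, g_2, g_3, n, m_5):
  remainder -15p² - 19/18qr + 42p + 179/18q + 19/6r + 181/6 ≠ 0; add m_6 = -15p² - 19/18qr + 42p + 179/18q + 19/6r + 181/6 to the basis.

The other S-polynomials (S(g_1,g_2), S(g_1,g_3), S(g_2,g_3), S(g_2,n), S(g_1,m_5), S(g_2,m_5), S(g_3,m_5), S(n,m_5), S(g_1,m_6), S(g_2,m_6), S(g_3,m_6), S(n,m_6), S(m_5,m_6)) all reduce to 0 modulo the current basis, so we have a Gröbner basis.
Inter-reduce: drop elements whose leading term is divisible by another's, tail-reduce, and make monic.
Reduced Gröbner basis: {p² + 19/270qr - 14/5p - 179/270q - 19/90r - 181/90, pq - 3p - 2, pr - 10/9qr - 19/18q + 19/6, q² + 1140/3941qr - 10800/3941p - 2046/3941q - 4104/3941r + 909/3941, r² + 15p - r + 8}.
The reduced Gröbner basis of I + (h) is {p² + 19/270qr - 14/5p - 179/270q - 19/90r - 181/90, pq - 3p - 2, pr - 10/9qr - 19/18q + 19/6, q² + 1140/3941qr - 10800/3941p - 2046/3941q - 4104/3941r + 909/3941, r² + 15p - r + 8} ≠ {1}, a proper ideal, so the enlarged system stays consistent: h is independent of I, with normal form -3r² - 45p + 3r - 24.

Ideal membership is decidable via reduction modulo a Gröbner basis.

pq²r² + 19/20pq²r - 3pqr² - 57/10pqr - 9/5pr² - 12pq + 171/20pr - 3r² - 9p + 3r is independent of I; its normal form modulo I is -3r² - 45p + 3r - 24.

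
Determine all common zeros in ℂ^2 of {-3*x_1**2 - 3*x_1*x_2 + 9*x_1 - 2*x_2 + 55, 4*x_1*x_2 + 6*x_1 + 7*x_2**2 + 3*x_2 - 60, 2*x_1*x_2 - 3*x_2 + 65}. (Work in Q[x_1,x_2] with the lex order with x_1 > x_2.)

Compute a lex Gröbner basis by Buchberger's algorithm.
f_1 = -3*x_1**2 - 3*x_1*x_2 + 9*x_1 - 2*x_2 + 55, LT = x_1**2.
f_2 = 4*x_1*x_2 + 6*x_1 + 7*x_2**2 + 3*x_2 - 60, LT = x_1*x_2.
f_3 = 2*x_1*x_2 - 3*x_2 + 65, LT = x_1*x_2.

S(f_1,f_2): lcm = x_1**2*x_2. S = -3/2*x_1**2 - 3/4*x_1*x_2**2 - 15/4*x_1*x_2 + 15*x_1 + 2/3*x_2**2 - 55/3*x_2.
  reduce S modulo (f_1, f_2, f_3):
  remainder 195/16*x_1 + 21/16*x_2**3 + 307/96*x_2**2 - 2663/96*x_2 - 355/8 ≠ 0; add h_4 = 195/16*x_1 + 21/16*x_2**3 + 307/96*x_2**2 - 2663/96*x_2 - 355/8 to the basis.

S(f_1,f_3): lcm = x_1**2*x_2. S = x_1*x_2**2 - 3/2*x_1*x_2 - 65/2*x_1 + 2/3*x_2**2 - 55/3*x_2.
  reduce S modulo (f_1, f_2, f_3, h_4):
  remainder 329/260*x_2**3 + 14641/1170*x_2**2 - 151663/2340*x_2 - 5731/39 ≠ 0; add h_5 = 329/260*x_2**3 + 14641/1170*x_2**2 - 151663/2340*x_2 - 5731/39 to the basis.

S(f_2,f_3): lcm = x_1*x_2. S = 3/2*x_1 + 7/4*x_2**2 + 9/4*x_2 - 95/2.
  reduce S modulo (f_1, f_2, f_3, h_4, h_5):
  remainder 833/282*x_2**2 - 368/141*x_2 - 5715/94 ≠ 0; add h_6 = 833/282*x_2**2 - 368/141*x_2 - 5715/94 to the basis.

S(f_1,h_4): lcm = x_1**2. S = -7/65*x_1*x_2**3 - 307/1170*x_1*x_2**2 + 3833/1170*x_1*x_2 + 25/39*x_1 + 2/3*x_2 - 55/3.
  reduce S modulo (f_1, f_2, f_3, h_4, h_5, h_6):
  remainder -5514925/151011*x_2 + 27574625/151011 ≠ 0; add h_7 = -5514925/151011*x_2 + 27574625/151011 to the basis.

The other S-polynomials (S(f_2,h_4), S(f_3,h_4), S(f_1,h_5), S(f_2,h_5), S(f_3,h_5), S(h_4,h_5), S(f_1,h_6), S(f_2,h_6), S(f_3,h_6), S(h_4,h_6), S(h_5,h_6), S(f_1,h_7), S(f_2,h_7), S(f_3,h_7), S(h_4,h_7), S(h_5,h_7), S(h_6,h_7)) all reduce to 0 modulo the current basis, so we have a Gröbner basis.
Inter-reduce: drop elements whose leading term is divisible by another's, tail-reduce, and make monic.
Reduced Gröbner basis: {x_1 + 5, x_2 - 5}.

A lex Gröbner basis eliminates variables successively. Here x_2 - 5 depends only on x_2, with roots {5}; lifting each root through the earlier basis elements recovers the full solutions.
  x_2 = 5: the earlier basis element becomes x_1 + 5 = 0, giving x_1 = -5 — point (-5, 5).

{(-5, 5)}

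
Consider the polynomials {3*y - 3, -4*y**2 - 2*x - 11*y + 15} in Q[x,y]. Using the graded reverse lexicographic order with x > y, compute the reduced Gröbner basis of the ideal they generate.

G = {x, y - 1}

Buchberger's algorithm terminates because the ascending chain of leading-term ideals stabilizes.

f_1 = 3*y - 3, LT = y.
f_2 = -4*y**2 - 2*x - 11*y + 15, LT = y**2.

S(f_1,f_2): lcm = y**2. S = -1/2*x - 15/4*y + 15/4.
  leading term x: no divisor's leading term divides it; move -1/2*x to the remainder.
  leading term y: subtract (-5/4)·f_1 from -15/4*y + 15/4 → 0
  remainder -1/2*x ≠ 0; add g_3 = -1/2*x to the basis.

The other S-polynomials (S(f_1,g_3), S(f_2,g_3)) all reduce to 0 modulo the current basis, so we have a Gröbner basis.
Inter-reduce: drop elements whose leading term is divisible by another's, tail-reduce, and make monic.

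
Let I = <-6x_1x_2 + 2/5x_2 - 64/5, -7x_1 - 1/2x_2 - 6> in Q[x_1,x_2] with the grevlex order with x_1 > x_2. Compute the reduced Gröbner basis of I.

f_1 = -6x_1x_2 + 2/5x_2 - 64/5, LT = x_1x_2.
f_2 = -7x_1 - 1/2x_2 - 6, LT = x_1.

S(f_1,f_2): lcm = x_1x_2. S = -1/14x_2^2 - 97/105x_2 + 32/15.
  reduce S modulo (f_1, f_2):
  remainder -1/14x_2^2 - 97/105x_2 + 32/15 ≠ 0; add g_3 = -1/14x_2^2 - 97/105x_2 + 32/15 to the basis.

The other S-polynomials (S(f_1,g_3), S(f_2,g_3)) all reduce to 0 modulo the current basis, so we have a Gröbner basis.
Inter-reduce: drop elements whose leading term is divisible by another's, tail-reduce, and make monic.

G = {x_2^2 + 194/15x_2 - 448/15, x_1 + 1/14x_2 + 6/7}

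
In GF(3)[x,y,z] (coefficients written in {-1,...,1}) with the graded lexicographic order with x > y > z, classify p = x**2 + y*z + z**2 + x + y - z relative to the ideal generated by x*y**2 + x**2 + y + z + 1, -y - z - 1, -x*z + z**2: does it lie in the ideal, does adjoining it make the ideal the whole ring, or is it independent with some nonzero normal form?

First compute the reduced Gröbner basis of I by Buchberger's algorithm.
f_1 = x*y**2 + x**2 + y + z + 1, LT = x*y**2.
f_2 = -y - z - 1, LT = y.
f_3 = -x*z + z**2, LT = x*z.

S(f_1,f_2): lcm = x*y**2. S = -x*y*z + x**2 - x*y + y + z + 1.
  leading term x*y*z: subtract (x*z)·f_2 from -x*y*z + x**2 - x*y + y + z + 1 → x*z**2 + x**2 - x*y + x*z + y + z + 1
  leading term x*z**2: subtract (-z)·f_3 from x*z**2 + x**2 - x*y + x*z + y + z + 1 → z**3 + x**2 - x*y + x*z + y + z + 1
  leading term z**3: no divisor's leading term divides it; move z**3 to the remainder.
  leading term x**2: no divisor's leading term divides it; move x**2 to the remainder.
  leading term x*y: subtract (x)·f_2 from -x*y + x*z + y + z + 1 → -x*z + x + y + z + 1
  leading term x*z: subtract (1)·f_3 from -x*z + x + y + z + 1 → -z**2 + x + y + z + 1
  leading term z**2: no divisor's leading term divides it; move -z**2 to the remainder.
  leading term x: no divisor's leading term divides it; move x to the remainder.
  leading term y: subtract (-1)·f_2 from y + z + 1 → 0
  remainder z**3 + x**2 - z**2 + x ≠ 0; add h_4 = z**3 + x**2 - z**2 + x to the basis.

S(f_3,h_4): lcm = x*z**3. S = -z**4 - x**3 + x*z**2 - x**2.
  leading term z**4: subtract (-z)·h_4 from -z**4 - x**3 + x*z**2 - x**2 → -x**3 + x**2*z + x*z**2 - z**3 - x**2 + x*z
  leading term x**3: no divisor's leading term divides it; move -x**3 to the remainder.
  leading term x**2*z: subtract (-x)·f_3 from x**2*z + x*z**2 - z**3 - x**2 + x*z → -x*z**2 - z**3 - x**2 + x*z
  leading term x*z**2: subtract (z)·f_3 from -x*z**2 - z**3 - x**2 + x*z → z**3 - x**2 + x*z
  leading term z**3: subtract (1)·h_4 from z**3 - x**2 + x*z → x**2 + x*z + z**2 - x
  leading term x**2: no divisor's leading term divides it; move x**2 to the remainder.
  leading term x*z: subtract (-1)·f_3 from x*z + z**2 - x → -z**2 - x
  leading term z**2: no divisor's leading term divides it; move -z**2 to the remainder.
  leading term x: no divisor's leading term divides it; move -x to the remainder.
  remainder -x**3 + x**2 - z**2 - x ≠ 0; add h_5 = -x**3 + x**2 - z**2 - x to the basis.

The other S-polynomials (S(f_1,f_3), S(f_2,f_3), S(f_1,h_4), S(f_2,h_4), S(f_1,h_5), S(f_2,h_5), S(f_3,h_5), S(h_4,h_5)) all reduce to 0 modulo the current basis, so we have a Gröbner basis.
Inter-reduce: drop elements whose leading term is divisible by another's, tail-reduce, and make monic.
Reduced Gröbner basis: {x**3 - x**2 + z**2 + x, z**3 + x**2 - z**2 + x, x*z - z**2, y + z + 1}.
Label its elements g_1 = x**3 - x**2 + z**2 + x, g_2 = z**3 + x**2 - z**2 + x, g_3 = x*z - z**2, g_4 = y + z + 1.

Reduce p = x**2 + y*z + z**2 + x + y - z modulo G:
  leading term x**2: no divisor's leading term divides it; move x**2 to the remainder.
  leading term y*z: subtract (z)·g_4 from y*z + z**2 + x + y - z → x + y + z
  leading term x: no divisor's leading term divides it; move x to the remainder.
  leading term y: subtract (1)·g_4 from y + z → -1
  leading term 1: no divisor's leading term divides it; move -1 to the remainder.
  normal form = x**2 + x - 1.
The normal form is nonzero, so p ∉ I. Since p minus its normal form lies in I, I + (p) = I + (r) where r = x**2 + x - 1; decide whether this ideal is the whole ring.
Run Buchberger on G together with r (pairs among the g_i already reduce to 0 since G is a Gröbner basis):
g_1 = x**3 - x**2 + z**2 + x, LT = x**3.
g_2 = z**3 + x**2 - z**2 + x, LT = z**3.
g_3 = x*z - z**2, LT = x*z.
g_4 = y + z + 1, LT = y.
r = x**2 + x - 1, LT = x**2.

S(g_1,r): lcm = x**3. S = x**2 + z**2 - x.
  leading term x**2: subtract (1)·r from x**2 + z**2 - x → z**2 + x + 1
  leading term z**2: no divisor's leading term divides it; move z**2 to the remainder.
  leading term x: no divisor's leading term divides it; move x to the remainder.
  leading term 1: no divisor's leading term divides it; move 1 to the remainder.
  remainder z**2 + x + 1 ≠ 0; add m_6 = z**2 + x + 1 to the basis.

S(g_3,r): lcm = x**2*z. S = -x*z**2 - x*z + z.
  leading term x*z**2: subtract (-z)·g_3 from -x*z**2 - x*z + z → -z**3 - x*z + z
  leading term z**3: subtract (-1)·g_2 from -z**3 - x*z + z → x**2 - x*z - z**2 + x + z
  leading term x**2: subtract (1)·r from x**2 - x*z - z**2 + x + z → -x*z - z**2 + z + 1
  leading term x*z: subtract (-1)·g_3 from -x*z - z**2 + z + 1 → z**2 + z + 1
  leading term z**2: subtract (1)·m_6 from z**2 + z + 1 → -x + z
  leading term x: no divisor's leading term divides it; move -x to the remainder.
  leading term z: no divisor's leading term divides it; move z to the remainder.
  remainder -x + z ≠ 0; add m_7 = -x + z to the basis.

S(g_2,m_6): lcm = z**3. S = x**2 - x*z - z**2 + x - z.
  leading term x**2: subtract (1)·r from x**2 - x*z - z**2 + x - z → -x*z - z**2 - z + 1
  leading term x*z: subtract (-1)·g_3 from -x*z - z**2 - z + 1 → z**2 - z + 1
  leading term z**2: subtract (1)·m_6 from z**2 - z + 1 → -x - z
  leading term x: subtract (1)·m_7 from -x - z → z
  leading term z: no divisor's leading term divides it; move z to the remainder.
  remainder z ≠ 0; add m_8 = z to the basis.

S(g_3,m_6): lcm = x*z**2. S = -z**3 - x**2 - x.
  leading term z**3: subtract (-1)·g_2 from -z**3 - x**2 - x → -z**2
  leading term z**2: subtract (-1)·m_6 from -z**2 → x + 1
  leading term x: subtract (-1)·m_7 from x + 1 → z + 1
  leading term z: subtract (1)·m_8 from z + 1 → 1
  leading term 1: no divisor's leading term divides it; move 1 to the remainder.
  remainder 1 ≠ 0; add m_9 = 1 to the basis.

The other S-polynomials (S(g_1,g_2), S(g_1,g_3), S(g_1,g_4), S(g_2,g_3), S(g_2,g_4), S(g_2,r), S(g_3,g_4), S(g_4,r), S(g_1,m_6), S(g_4,m_6), S(r,m_6), S(g_1,m_7), S(g_2,m_7), S(g_3,m_7), S(g_4,m_7), S(r,m_7), S(m_6,m_7), S(g_1,m_8), S(g_2,m_8), S(g_3,m_8), S(g_4,m_8), S(r,m_8), S(m_6,m_8), S(m_7,m_8), S(g_1,m_9), S(g_2,m_9), S(g_3,m_9), S(g_4,m_9), S(r,m_9), S(m_6,m_9), S(m_7,m_9), S(m_8,m_9)) all reduce to 0 modulo the current basis, so we have a Gröbner basis.
Inter-reduce: drop elements whose leading term is divisible by another's, tail-reduce, and make monic.
Reduced Gröbner basis: {1}.
The reduced Gröbner basis of I + (p) is {1}: the ideal is the whole ring, so the enlarged system has no common solution — adjoining p is inconsistent.

Adjoining x**2 + y*z + z**2 + x + y - z makes the ideal the whole ring: the system is inconsistent.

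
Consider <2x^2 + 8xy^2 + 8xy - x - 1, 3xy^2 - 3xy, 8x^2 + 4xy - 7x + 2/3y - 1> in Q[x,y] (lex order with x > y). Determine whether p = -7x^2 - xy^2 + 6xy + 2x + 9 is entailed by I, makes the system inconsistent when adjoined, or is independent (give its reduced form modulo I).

First compute the reduced Gröbner basis of I by Buchberger's algorithm.
f_1 = 2x^2 + 8xy^2 + 8xy - x - 1, LT = x^2.
f_2 = 3xy^2 - 3xy, LT = xy^2.
f_3 = 8x^2 + 4xy - 7x + 2/3y - 1, LT = x^2.

S(f_1,f_2): lcm = x^2y^2. S = x^2y + 4xy^4 + 4xy^3 - 1/2xy^2 - 1/2y^2.
  leading term x^2y: subtract (1/2y)·f_1 from x^2y + 4xy^4 + 4xy^3 - 1/2xy^2 - 1/2y^2 → 4xy^4 - 9/2xy^2 + 1/2xy - 1/2y^2 + 1/2y
  leading term xy^4: subtract (4/3y^2)·f_2 from 4xy^4 - 9/2xy^2 + 1/2xy - 1/2y^2 + 1/2y → 4xy^3 - 9/2xy^2 + 1/2xy - 1/2y^2 + 1/2y
  leading term xy^3: subtract (4/3y)·f_2 from 4xy^3 - 9/2xy^2 + 1/2xy - 1/2y^2 + 1/2y → -1/2xy^2 + 1/2xy - 1/2y^2 + 1/2y
  leading term xy^2: subtract (-1/6)·f_2 from -1/2xy^2 + 1/2xy - 1/2y^2 + 1/2y → -1/2y^2 + 1/2y
  leading term y^2: no divisor's leading term divides it; move -1/2y^2 to the remainder.
  leading term y: no divisor's leading term divides it; move 1/2y to the remainder.
  remainder -1/2y^2 + 1/2y ≠ 0; add h_4 = -1/2y^2 + 1/2y to the basis.

S(f_1,f_3): lcm = x^2. S = 4xy^2 + 7/2xy + 3/8x - 1/12y - 3/8.
  leading term xy^2: subtract (4/3)·f_2 from 4xy^2 + 7/2xy + 3/8x - 1/12y - 3/8 → 15/2xy + 3/8x - 1/12y - 3/8
  leading term xy: no divisor's leading term divides it; move 15/2xy to the remainder.
  leading term x: no divisor's leading term divides it; move 3/8x to the remainder.
  leading term y: no divisor's leading term divides it; move -1/12y to the remainder.
  leading term 1: no divisor's leading term divides it; move -3/8 to the remainder.
  remainder 15/2xy + 3/8x - 1/12y - 3/8 ≠ 0; add h_5 = 15/2xy + 3/8x - 1/12y - 3/8 to the basis.

S(f_2,f_3): lcm = x^2y^2. S = -x^2y - 1/2xy^3 + 7/8xy^2 - 1/12y^3 + 1/8y^2.
  leading term x^2y: subtract (-1/2y)·f_1 from -x^2y - 1/2xy^3 + 7/8xy^2 - 1/12y^3 + 1/8y^2 → 7/2xy^3 + 39/8xy^2 - 1/2xy - 1/12y^3 + 1/8y^2 - 1/2y
  leading term xy^3: subtract (7/6y)·f_2 from 7/2xy^3 + 39/8xy^2 - 1/2xy - 1/12y^3 + 1/8y^2 - 1/2y → 67/8xy^2 - 1/2xy - 1/12y^3 + 1/8y^2 - 1/2y
  leading term xy^2: subtract (67/24)·f_2 from 67/8xy^2 - 1/2xy - 1/12y^3 + 1/8y^2 - 1/2y → 63/8xy - 1/12y^3 + 1/8y^2 - 1/2y
  leading term xy: subtract (21/20)·h_5 from 63/8xy - 1/12y^3 + 1/8y^2 - 1/2y → -63/160x - 1/12y^3 + 1/8y^2 - 33/80y + 63/160
  leading term x: no divisor's leading term divides it; move -63/160x to the remainder.
  leading term y^3: subtract (1/6y)·h_4 from -1/12y^3 + 1/8y^2 - 33/80y + 63/160 → 1/24y^2 - 33/80y + 63/160
  leading term y^2: subtract (-1/12)·h_4 from 1/24y^2 - 33/80y + 63/160 → -89/240y + 63/160
  leading term y: no divisor's leading term divides it; move -89/240y to the remainder.
  leading term 1: no divisor's leading term divides it; move 63/160 to the remainder.
  remainder -63/160x - 89/240y + 63/160 ≠ 0; add h_6 = -63/160x - 89/240y + 63/160 to the basis.

S(f_1,h_5): lcm = x^2y. S = -1/20x^2 + 4xy^3 + 4xy^2 - 22/45xy + 1/20x - 1/2y.
  leading term x^2: subtract (-1/40)·f_1 from -1/20x^2 + 4xy^3 + 4xy^2 - 22/45xy + 1/20x - 1/2y → 4xy^3 + 21/5xy^2 - 13/45xy + 1/40x - 1/2y - 1/40
  leading term xy^3: subtract (4/3y)·f_2 from 4xy^3 + 21/5xy^2 - 13/45xy + 1/40x - 1/2y - 1/40 → 41/5xy^2 - 13/45xy + 1/40x - 1/2y - 1/40
  leading term xy^2: subtract (41/15)·f_2 from 41/5xy^2 - 13/45xy + 1/40x - 1/2y - 1/40 → 356/45xy + 1/40x - 1/2y - 1/40
  leading term xy: subtract (712/675)·h_5 from 356/45xy + 1/40x - 1/2y - 1/40 → -667/1800x - 1669/4050y + 667/1800
  leading term x: subtract (2668/2835)·h_6 from -667/1800x - 1669/4050y + 667/1800 → -2147/34020y
  leading term y: no divisor's leading term divides it; move -2147/34020y to the remainder.
  remainder -2147/34020y ≠ 0; add h_7 = -2147/34020y to the basis.

The other S-polynomials (S(f_1,h_4), S(f_2,h_4), S(f_3,h_4), S(f_2,h_5), S(f_3,h_5), S(h_4,h_5), S(f_1,h_6), S(f_2,h_6), S(f_3,h_6), S(h_4,h_6), S(h_5,h_6), S(f_1,h_7), S(f_2,h_7), S(f_3,h_7), S(h_4,h_7), S(h_5,h_7), S(h_6,h_7)) all reduce to 0 modulo the current basis, so we have a Gröbner basis.
Inter-reduce: drop elements whose leading term is divisible by another's, tail-reduce, and make monic.
Reduced Gröbner basis: {x - 1, y}.
Label its elements g_1 = x - 1, g_2 = y.

Reduce p = -7x^2 - xy^2 + 6xy + 2x + 9 modulo G:
  leading term x^2: subtract (-7x)·g_1 from -7x^2 - xy^2 + 6xy + 2x + 9 → -xy^2 + 6xy - 5x + 9
  leading term xy^2: subtract (-y^2)·g_1 from -xy^2 + 6xy - 5x + 9 → 6xy - 5x - y^2 + 9
  leading term xy: subtract (6y)·g_1 from 6xy - 5x - y^2 + 9 → -5x - y^2 + 6y + 9
  leading term x: subtract (-5)·g_1 from -5x - y^2 + 6y + 9 → -y^2 + 6y + 4
  leading term y^2: subtract (-y)·g_2 from -y^2 + 6y + 4 → 6y + 4
  leading term y: subtract (6)·g_2 from 6y + 4 → 4
  leading term 1: no divisor's leading term divides it; move 4 to the remainder.
  normal form = 4.
The normal form is nonzero, so p ∉ I. Since p minus its normal form lies in I, I + (p) = I + (r) where r = 4; decide whether this ideal is the whole ring.
Here r = 4 is a nonzero constant, hence a unit: 1 ∈ I + (p), the Gröbner basis of I + (p) is {1}, and the enlarged system has no common solution — adjoining p is inconsistent.

Adjoining -7x^2 - xy^2 + 6xy + 2x + 9 makes the ideal the whole ring: the system is inconsistent.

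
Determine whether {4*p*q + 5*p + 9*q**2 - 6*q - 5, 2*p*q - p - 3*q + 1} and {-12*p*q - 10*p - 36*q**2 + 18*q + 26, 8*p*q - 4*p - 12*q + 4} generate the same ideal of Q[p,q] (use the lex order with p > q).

Two ideals are equal iff their reduced Gröbner bases coincide (the reduced basis is unique for a fixed ordering).
Buchberger on the first generating set:
f_1 = 4*p*q + 5*p + 9*q**2 - 6*q - 5, LT = p*q.
f_2 = 2*p*q - p - 3*q + 1, LT = p*q.

S(f_1,f_2): lcm = p*q. S = 7/4*p + 9/4*q**2 - 7/4.
  leading term p: no divisor's leading term divides it; move 7/4*p to the remainder.
  leading term q**2: no divisor's leading term divides it; move 9/4*q**2 to the remainder.
  leading term 1: no divisor's leading term divides it; move -7/4 to the remainder.
  remainder 7/4*p + 9/4*q**2 - 7/4 ≠ 0; add g_3 = 7/4*p + 9/4*q**2 - 7/4 to the basis.

S(f_1,g_3): lcm = p*q. S = 5/4*p - 9/7*q**3 + 9/4*q**2 - 1/2*q - 5/4.
  leading term p: subtract (5/7)·g_3 from 5/4*p - 9/7*q**3 + 9/4*q**2 - 1/2*q - 5/4 → -9/7*q**3 + 9/14*q**2 - 1/2*q
  leading term q**3: no divisor's leading term divides it; move -9/7*q**3 to the remainder.
  leading term q**2: no divisor's leading term divides it; move 9/14*q**2 to the remainder.
  leading term q: no divisor's leading term divides it; move -1/2*q to the remainder.
  remainder -9/7*q**3 + 9/14*q**2 - 1/2*q ≠ 0; add g_4 = -9/7*q**3 + 9/14*q**2 - 1/2*q to the basis.

S(f_2,g_3): lcm = p*q. S = -1/2*p - 9/7*q**3 - 1/2*q + 1/2.
  leading term p: subtract (-2/7)·g_3 from -1/2*p - 9/7*q**3 - 1/2*q + 1/2 → -9/7*q**3 + 9/14*q**2 - 1/2*q
  leading term q**3: subtract (1)·g_4 from -9/7*q**3 + 9/14*q**2 - 1/2*q → 0
  remainder 0.

S(f_1,g_4): lcm = p*q**3. S = 7/4*p*q**2 - 7/18*p*q + 9/4*q**4 - 3/2*q**3 - 5/4*q**2.
  leading term p*q**2: subtract (7/16*q)·f_1 from 7/4*p*q**2 - 7/18*p*q + 9/4*q**4 - 3/2*q**3 - 5/4*q**2 → -371/144*p*q + 9/4*q**4 - 87/16*q**3 + 11/8*q**2 + 35/16*q
  leading term p*q: subtract (-371/576)·f_1 from -371/144*p*q + 9/4*q**4 - 87/16*q**3 + 11/8*q**2 + 35/16*q → 1855/576*p + 9/4*q**4 - 87/16*q**3 + 459/64*q**2 - 161/96*q - 1855/576
  leading term p: subtract (265/144)·g_3 from 1855/576*p + 9/4*q**4 - 87/16*q**3 + 459/64*q**2 - 161/96*q - 1855/576 → 9/4*q**4 - 87/16*q**3 + 97/32*q**2 - 161/96*q
  leading term q**4: subtract (-7/4*q)·g_4 from 9/4*q**4 - 87/16*q**3 + 97/32*q**2 - 161/96*q → -69/16*q**3 + 69/32*q**2 - 161/96*q
  leading term q**3: subtract (161/48)·g_4 from -69/16*q**3 + 69/32*q**2 - 161/96*q → 0
  remainder 0.

S(f_2,g_4): lcm = p*q**3. S = -7/18*p*q - 3/2*q**3 + 1/2*q**2.
  leading term p*q: subtract (-7/72)·f_1 from -7/18*p*q - 3/2*q**3 + 1/2*q**2 → 35/72*p - 3/2*q**3 + 11/8*q**2 - 7/12*q - 35/72
  leading term p: subtract (5/18)·g_3 from 35/72*p - 3/2*q**3 + 11/8*q**2 - 7/12*q - 35/72 → -3/2*q**3 + 3/4*q**2 - 7/12*q
  leading term q**3: subtract (7/6)·g_4 from -3/2*q**3 + 3/4*q**2 - 7/12*q → 0
  remainder 0.

S(g_3,g_4): leading monomials are coprime, so the S-polynomial reduces to 0 (Buchberger's first criterion).
Every S-polynomial of the final basis reduces to 0, so we have a Gröbner basis.
Inter-reduce: drop elements whose leading term is divisible by another's, tail-reduce, and make monic.
Reduced Gröbner basis: {p + 9/7*q**2 - 1, q**3 - 1/2*q**2 + 7/18*q}.

Buchberger on the second generating set:
h_1 = -12*p*q - 10*p - 36*q**2 + 18*q + 26, LT = p*q.
h_2 = 8*p*q - 4*p - 12*q + 4, LT = p*q.

S(h_1,h_2): lcm = p*q. S = 4/3*p + 3*q**2 - 8/3.
  leading term p: no divisor's leading term divides it; move 4/3*p to the remainder.
  leading term q**2: no divisor's leading term divides it; move 3*q**2 to the remainder.
  leading term 1: no divisor's leading term divides it; move -8/3 to the remainder.
  remainder 4/3*p + 3*q**2 - 8/3 ≠ 0; add k_3 = 4/3*p + 3*q**2 - 8/3 to the basis.

S(h_1,k_3): lcm = p*q. S = 5/6*p - 9/4*q**3 + 3*q**2 + 1/2*q - 13/6.
  leading term p: subtract (5/8)·k_3 from 5/6*p - 9/4*q**3 + 3*q**2 + 1/2*q - 13/6 → -9/4*q**3 + 9/8*q**2 + 1/2*q - 1/2
  leading term q**3: no divisor's leading term divides it; move -9/4*q**3 to the remainder.
  leading term q**2: no divisor's leading term divides it; move 9/8*q**2 to the remainder.
  leading term q: no divisor's leading term divides it; move 1/2*q to the remainder.
  leading term 1: no divisor's leading term divides it; move -1/2 to the remainder.
  remainder -9/4*q**3 + 9/8*q**2 + 1/2*q - 1/2 ≠ 0; add k_4 = -9/4*q**3 + 9/8*q**2 + 1/2*q - 1/2 to the basis.

S(h_2,k_3): lcm = p*q. S = -1/2*p - 9/4*q**3 + 1/2*q + 1/2.
  leading term p: subtract (-3/8)·k_3 from -1/2*p - 9/4*q**3 + 1/2*q + 1/2 → -9/4*q**3 + 9/8*q**2 + 1/2*q - 1/2
  leading term q**3: subtract (1)·k_4 from -9/4*q**3 + 9/8*q**2 + 1/2*q - 1/2 → 0
  remainder 0.

S(h_1,k_4): lcm = p*q**3. S = 4/3*p*q**2 + 2/9*p*q - 2/9*p + 3*q**4 - 3/2*q**3 - 13/6*q**2.
  leading term p*q**2: subtract (-1/9*q)·h_1 from 4/3*p*q**2 + 2/9*p*q - 2/9*p + 3*q**4 - 3/2*q**3 - 13/6*q**2 → -8/9*p*q - 2/9*p + 3*q**4 - 11/2*q**3 - 1/6*q**2 + 26/9*q
  leading term p*q: subtract (2/27)·h_1 from -8/9*p*q - 2/9*p + 3*q**4 - 11/2*q**3 - 1/6*q**2 + 26/9*q → 14/27*p + 3*q**4 - 11/2*q**3 + 5/2*q**2 + 14/9*q - 52/27
  leading term p: subtract (7/18)·k_3 from 14/27*p + 3*q**4 - 11/2*q**3 + 5/2*q**2 + 14/9*q - 52/27 → 3*q**4 - 11/2*q**3 + 4/3*q**2 + 14/9*q - 8/9
  leading term q**4: subtract (-4/3*q)·k_4 from 3*q**4 - 11/2*q**3 + 4/3*q**2 + 14/9*q - 8/9 → -4*q**3 + 2*q**2 + 8/9*q - 8/9
  leading term q**3: subtract (16/9)·k_4 from -4*q**3 + 2*q**2 + 8/9*q - 8/9 → 0
  remainder 0.

S(h_2,k_4): lcm = p*q**3. S = 2/9*p*q - 2/9*p - 3/2*q**3 + 1/2*q**2.
  leading term p*q: subtract (-1/54)·h_1 from 2/9*p*q - 2/9*p - 3/2*q**3 + 1/2*q**2 → -11/27*p - 3/2*q**3 - 1/6*q**2 + 1/3*q + 13/27
  leading term p: subtract (-11/36)·k_3 from -11/27*p - 3/2*q**3 - 1/6*q**2 + 1/3*q + 13/27 → -3/2*q**3 + 3/4*q**2 + 1/3*q - 1/3
  leading term q**3: subtract (2/3)·k_4 from -3/2*q**3 + 3/4*q**2 + 1/3*q - 1/3 → 0
  remainder 0.

S(k_3,k_4): leading monomials are coprime, so the S-polynomial reduces to 0 (Buchberger's first criterion).
Every S-polynomial of the final basis reduces to 0, so we have a Gröbner basis.
Inter-reduce: drop elements whose leading term is divisible by another's, tail-reduce, and make monic.
Reduced Gröbner basis: {p + 9/4*q**2 - 2, q**3 - 1/2*q**2 - 2/9*q + 2/9}.

The bases are distinct; the ideals are different.

No, the ideals differ.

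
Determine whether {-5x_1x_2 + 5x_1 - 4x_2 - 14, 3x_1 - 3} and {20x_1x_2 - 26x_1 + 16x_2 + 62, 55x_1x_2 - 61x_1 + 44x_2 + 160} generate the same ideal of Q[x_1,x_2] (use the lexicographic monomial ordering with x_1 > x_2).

Yes, the ideals are equal.

Two ideals are equal iff their reduced Gröbner bases coincide (the reduced basis is unique for a fixed ordering).
Buchberger on the first generating set:
f_1 = -5x_1x_2 + 5x_1 - 4x_2 - 14, LT = x_1x_2.
f_2 = 3x_1 - 3, LT = x_1.

S(f_1,f_2): lcm = x_1x_2. S = -x_1 + 9/5x_2 + 14/5.
  leading term x_1: subtract (-1/3)·f_2 from -x_1 + 9/5x_2 + 14/5 → 9/5x_2 + 9/5
  leading term x_2: no divisor's leading term divides it; move 9/5x_2 to the remainder.
  leading term 1: no divisor's leading term divides it; move 9/5 to the remainder.
  remainder 9/5x_2 + 9/5 ≠ 0; add g_3 = 9/5x_2 + 9/5 to the basis.

S(f_1,g_3): lcm = x_1x_2. S = -2x_1 + 4/5x_2 + 14/5.
  leading term x_1: subtract (-2/3)·f_2 from -2x_1 + 4/5x_2 + 14/5 → 4/5x_2 + 4/5
  leading term x_2: subtract (4/9)·g_3 from 4/5x_2 + 4/5 → 0
  remainder 0.

S(f_2,g_3): leading monomials are coprime, so the S-polynomial reduces to 0 (Buchberger's first criterion).
Every S-polynomial of the final basis reduces to 0, so we have a Gröbner basis.
Inter-reduce: drop elements whose leading term is divisible by another's, tail-reduce, and make monic.
Reduced Gröbner basis: {x_1 - 1, x_2 + 1}.

Buchberger on the second generating set:
h_1 = 20x_1x_2 - 26x_1 + 16x_2 + 62, LT = x_1x_2.
h_2 = 55x_1x_2 - 61x_1 + 44x_2 + 160, LT = x_1x_2.

S(h_1,h_2): lcm = x_1x_2. S = -21/110x_1 + 21/110.
  leading term x_1: no divisor's leading term divides it; move -21/110x_1 to the remainder.
  leading term 1: no divisor's leading term divides it; move 21/110 to the remainder.
  remainder -21/110x_1 + 21/110 ≠ 0; add k_3 = -21/110x_1 + 21/110 to the basis.

S(h_1,k_3): lcm = x_1x_2. S = -13/10x_1 + 9/5x_2 + 31/10.
  leading term x_1: subtract (143/21)·k_3 from -13/10x_1 + 9/5x_2 + 31/10 → 9/5x_2 + 9/5
  leading term x_2: no divisor's leading term divides it; move 9/5x_2 to the remainder.
  leading term 1: no divisor's leading term divides it; move 9/5 to the remainder.
  remainder 9/5x_2 + 9/5 ≠ 0; add k_4 = 9/5x_2 + 9/5 to the basis.

S(h_2,k_3): lcm = x_1x_2. S = -61/55x_1 + 9/5x_2 + 32/11.
  leading term x_1: subtract (122/21)·k_3 from -61/55x_1 + 9/5x_2 + 32/11 → 9/5x_2 + 9/5
  leading term x_2: subtract (1)·k_4 from 9/5x_2 + 9/5 → 0
  remainder 0.

S(h_1,k_4): lcm = x_1x_2. S = -23/10x_1 + 4/5x_2 + 31/10.
  leading term x_1: subtract (253/21)·k_3 from -23/10x_1 + 4/5x_2 + 31/10 → 4/5x_2 + 4/5
  leading term x_2: subtract (4/9)·k_4 from 4/5x_2 + 4/5 → 0
  remainder 0.

S(h_2,k_4): lcm = x_1x_2. S = -116/55x_1 + 4/5x_2 + 32/11.
  leading term x_1: subtract (232/21)·k_3 from -116/55x_1 + 4/5x_2 + 32/11 → 4/5x_2 + 4/5
  leading term x_2: subtract (4/9)·k_4 from 4/5x_2 + 4/5 → 0
  remainder 0.

S(k_3,k_4): leading monomials are coprime, so the S-polynomial reduces to 0 (Buchberger's first criterion).
Every S-polynomial of the final basis reduces to 0, so we have a Gröbner basis.
Inter-reduce: drop elements whose leading term is divisible by another's, tail-reduce, and make monic.
Reduced Gröbner basis: {x_1 - 1, x_2 + 1}.

The two bases agree; hence the ideals are identical.
The choice of monomial ordering does not affect the verdict — as long as both bases are computed under the same ordering, their equality decides ideal equality.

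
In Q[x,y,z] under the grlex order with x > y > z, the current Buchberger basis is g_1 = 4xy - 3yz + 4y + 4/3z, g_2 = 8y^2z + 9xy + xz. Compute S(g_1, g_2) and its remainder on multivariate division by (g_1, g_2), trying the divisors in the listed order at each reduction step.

lcm(LM(g_1), LM(g_2)) = xy^2z.
S = (lcm/LT(g_1))·g_1 − (lcm/LT(g_2))·g_2 = -3/4y^2z^2 - 9/8x^2y - 1/8x^2z + y^2z + 1/3yz^2.
Reduce S modulo (g_1, g_2) in that order:
  leading term y^2z^2: subtract (-3/32z)·g_2 from -3/4y^2z^2 - 9/8x^2y - 1/8x^2z + y^2z + 1/3yz^2 → -9/8x^2y - 1/8x^2z + 27/32xyz + 3/32xz^2 + y^2z + 1/3yz^2
  leading term x^2y: subtract (-9/32x)·g_1 from -9/8x^2y - 1/8x^2z + 27/32xyz + 3/32xz^2 + y^2z + 1/3yz^2 → -1/8x^2z + 3/32xz^2 + y^2z + 1/3yz^2 + 9/8xy + 3/8xz
  leading term x^2z: no divisor's leading term divides it; move -1/8x^2z to the remainder.
  leading term xz^2: no divisor's leading term divides it; move 3/32xz^2 to the remainder.
  leading term y^2z: subtract (1/8)·g_2 from y^2z + 1/3yz^2 + 9/8xy + 3/8xz → 1/3yz^2 + 1/4xz
  leading term yz^2: no divisor's leading term divides it; move 1/3yz^2 to the remainder.
  leading term xz: no divisor's leading term divides it; move 1/4xz to the remainder.
The remainder -1/8x^2z + 3/32xz^2 + 1/3yz^2 + 1/4xz is nonzero, so it would be added as the next basis element.

S(g_1, g_2) = -3/4y^2z^2 - 9/8x^2y - 1/8x^2z + y^2z + 1/3yz^2; remainder on division = -1/8x^2z + 3/32xz^2 + 1/3yz^2 + 1/4xz.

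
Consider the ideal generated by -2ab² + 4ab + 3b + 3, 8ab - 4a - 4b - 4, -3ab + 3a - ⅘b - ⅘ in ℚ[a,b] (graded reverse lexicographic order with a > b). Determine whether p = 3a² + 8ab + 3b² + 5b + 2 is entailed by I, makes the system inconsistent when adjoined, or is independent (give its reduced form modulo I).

3a² + 8ab + 3b² + 5b + 2 lies in I (it reduces to 0).

First compute the reduced Gröbner basis of I by Buchberger's algorithm.
f_1 = -2ab² + 4ab + 3b + 3, LT = ab².
f_2 = 8ab - 4a - 4b - 4, LT = ab.
f_3 = -3ab + 3a - ⅘b - ⅘, LT = ab.

S(f_1,f_2): lcm = ab². S = -3/2ab + ½b² - b - 3/2.
  leading term ab: subtract (-3/16)·f_2 from -3/2ab + ½b² - b - 3/2 → ½b² - ¾a - 7/4b - 9/4
  leading term b²: no divisor's leading term divides it; move ½b² to the remainder.
  leading term a: no divisor's leading term divides it; move -¾a to the remainder.
  leading term b: no divisor's leading term divides it; move -7/4b to the remainder.
  leading term 1: no divisor's leading term divides it; move -9/4 to the remainder.
  remainder ½b² - ¾a - 7/4b - 9/4 ≠ 0; add h_4 = ½b² - ¾a - 7/4b - 9/4 to the basis.

S(f_1,f_3): lcm = ab². S = -ab - 4/15b² - 53/30b - 3/2.
  leading term ab: subtract (-⅛)·f_2 from -ab - 4/15b² - 53/30b - 3/2 → -4/15b² - ½a - 34/15b - 2
  leading term b²: subtract (-8/15)·h_4 from -4/15b² - ½a - 34/15b - 2 → -9/10a - 16/5b - 16/5
  leading term a: no divisor's leading term divides it; move -9/10a to the remainder.
  leading term b: no divisor's leading term divides it; move -16/5b to the remainder.
  leading term 1: no divisor's leading term divides it; move -16/5 to the remainder.
  remainder -9/10a - 16/5b - 16/5 ≠ 0; add h_5 = -9/10a - 16/5b - 16/5 to the basis.

S(f_2,f_3): lcm = ab. S = ½a - 23/30b - 23/30.
  leading term a: subtract (-5/9)·h_5 from ½a - 23/30b - 23/30 → -229/90b - 229/90
  leading term b: no divisor's leading term divides it; move -229/90b to the remainder.
  leading term 1: no divisor's leading term divides it; move -229/90 to the remainder.
  remainder -229/90b - 229/90 ≠ 0; add h_6 = -229/90b - 229/90 to the basis.

S(f_1,h_4): lcm = ab². S = 3/2a² + 3/2ab + 9/2a - 3/2b - 3/2.
  leading term a²: subtract (-5/3a)·h_5 from 3/2a² + 3/2ab + 9/2a - 3/2b - 3/2 → -23/6ab - ⅚a - 3/2b - 3/2
  leading term ab: subtract (-23/48)·f_2 from -23/6ab - ⅚a - 3/2b - 3/2 → -11/4a - 41/12b - 41/12
  leading term a: subtract (55/18)·h_5 from -11/4a - 41/12b - 41/12 → 229/36b + 229/36
  leading term b: subtract (-5/2)·h_6 from 229/36b + 229/36 → 0
  remainder 0.

S(f_2,h_4): lcm = ab². S = 3/2a² + 3ab - ½b² + 9/2a - ½b.
  leading term a²: subtract (-5/3a)·h_5 from 3/2a² + 3ab - ½b² + 9/2a - ½b → -7/3ab - ½b² - ⅚a - ½b
  leading term ab: subtract (-7/24)·f_2 from -7/3ab - ½b² - ⅚a - ½b → -½b² - 2a - 5/3b - 7/6
  leading term b²: subtract (-1)·h_4 from -½b² - 2a - 5/3b - 7/6 → -11/4a - 41/12b - 41/12
  leading term a: subtract (55/18)·h_5 from -11/4a - 41/12b - 41/12 → 229/36b + 229/36
  leading term b: subtract (-5/2)·h_6 from 229/36b + 229/36 → 0
  remainder 0.

S(f_3,h_4): lcm = ab². S = 3/2a² + 5/2ab + 4/15b² + 9/2a + 4/15b.
  leading term a²: subtract (-5/3a)·h_5 from 3/2a² + 5/2ab + 4/15b² + 9/2a + 4/15b → -17/6ab + 4/15b² - ⅚a + 4/15b
  leading term ab: subtract (-17/48)·f_2 from -17/6ab + 4/15b² - ⅚a + 4/15b → 4/15b² - 9/4a - 23/20b - 17/12
  leading term b²: subtract (8/15)·h_4 from 4/15b² - 9/4a - 23/20b - 17/12 → -37/20a - 13/60b - 13/60
  leading term a: subtract (37/18)·h_5 from -37/20a - 13/60b - 13/60 → 229/36b + 229/36
  leading term b: subtract (-5/2)·h_6 from 229/36b + 229/36 → 0
  remainder 0.

S(f_1,h_5): lcm = ab². S = -32/9b³ - 2ab - 32/9b² - 3/2b - 3/2.
  leading term b³: subtract (-64/9b)·h_4 from -32/9b³ - 2ab - 32/9b² - 3/2b - 3/2 → -22/3ab - 16b² - 35/2b - 3/2
  leading term ab: subtract (-11/12)·f_2 from -22/3ab - 16b² - 35/2b - 3/2 → -16b² - 11/3a - 127/6b - 31/6
  leading term b²: subtract (-32)·h_4 from -16b² - 11/3a - 127/6b - 31/6 → -83/3a - 463/6b - 463/6
  leading term a: subtract (830/27)·h_5 from -83/3a - 463/6b - 463/6 → 1145/54b + 1145/54
  leading term b: subtract (-25/3)·h_6 from 1145/54b + 1145/54 → 0
  remainder 0.

S(f_2,h_5): lcm = ab. S = -32/9b² - ½a - 73/18b - ½.
  leading term b²: subtract (-64/9)·h_4 from -32/9b² - ½a - 73/18b - ½ → -35/6a - 33/2b - 33/2
  leading term a: subtract (175/27)·h_5 from -35/6a - 33/2b - 33/2 → 229/54b + 229/54
  leading term b: subtract (-5/3)·h_6 from 229/54b + 229/54 → 0
  remainder 0.

S(f_3,h_5): lcm = ab. S = -32/9b² - a - 148/45b + 4/15.
  leading term b²: subtract (-64/9)·h_4 from -32/9b² - a - 148/45b + 4/15 → -19/3a - 236/15b - 236/15
  leading term a: subtract (190/27)·h_5 from -19/3a - 236/15b - 236/15 → 916/135b + 916/135
  leading term b: subtract (-8/3)·h_6 from 916/135b + 916/135 → 0
  remainder 0.

S(h_4,h_5): leading monomials are coprime, so the S-polynomial reduces to 0 (Buchberger's first criterion).
S(f_1,h_6): lcm = ab². S = -3ab - 3/2b - 3/2.
  leading term ab: subtract (-⅜)·f_2 from -3ab - 3/2b - 3/2 → -3/2a - 3b - 3
  leading term a: subtract (5/3)·h_5 from -3/2a - 3b - 3 → 7/3b + 7/3
  leading term b: subtract (-210/229)·h_6 from 7/3b + 7/3 → 0
  remainder 0.

S(f_2,h_6): lcm = ab. S = -3/2a - ½b - ½.
  leading term a: subtract (5/3)·h_5 from -3/2a - ½b - ½ → 29/6b + 29/6
  leading term b: subtract (-435/229)·h_6 from 29/6b + 29/6 → 0
  remainder 0.

S(f_3,h_6): lcm = ab. S = -2a + 4/15b + 4/15.
  leading term a: subtract (20/9)·h_5 from -2a + 4/15b + 4/15 → 332/45b + 332/45
  leading term b: subtract (-664/229)·h_6 from 332/45b + 332/45 → 0
  remainder 0.

S(h_4,h_6): lcm = b². S = -3/2a - 9/2b - 9/2.
  leading term a: subtract (5/3)·h_5 from -3/2a - 9/2b - 9/2 → ⅚b + ⅚
  leading term b: subtract (-75/229)·h_6 from ⅚b + ⅚ → 0
  remainder 0.

S(h_5,h_6): leading monomials are coprime, so the S-polynomial reduces to 0 (Buchberger's first criterion).
Every S-polynomial of the final basis reduces to 0, so we have a Gröbner basis.
Inter-reduce: drop elements whose leading term is divisible by another's, tail-reduce, and make monic.
Reduced Gröbner basis: {a, b + 1}.
Label its elements g_1 = a, g_2 = b + 1.

Reduce p = 3a² + 8ab + 3b² + 5b + 2 modulo G:
  leading term a²: subtract (3a)·g_1 from 3a² + 8ab + 3b² + 5b + 2 → 8ab + 3b² + 5b + 2
  leading term ab: subtract (8b)·g_1 from 8ab + 3b² + 5b + 2 → 3b² + 5b + 2
  leading term b²: subtract (3b)·g_2 from 3b² + 5b + 2 → 2b + 2
  leading term b: subtract (2)·g_2 from 2b + 2 → 0
  normal form = 0.
Since the normal form is 0, p ∈ I.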